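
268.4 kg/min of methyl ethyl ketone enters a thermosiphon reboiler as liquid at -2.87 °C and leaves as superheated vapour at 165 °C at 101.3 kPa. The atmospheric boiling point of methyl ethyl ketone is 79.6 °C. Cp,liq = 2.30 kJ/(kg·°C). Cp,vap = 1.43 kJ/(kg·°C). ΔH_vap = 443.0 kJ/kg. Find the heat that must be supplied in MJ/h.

Q = 12200 MJ/h

liquid -2.87→79.6 °C: 189.68 kJ/kg
vaporisation at 79.6 °C: 443 kJ/kg
vapour 79.6→165 °C: 122.12 kJ/kg
Δh = 189.68 + 443 + 122.12 = 754.8 kJ/kg
Q = ṁ·Δh = 268.4 kg/min × 754.8 kJ/kg = 202590 kJ/min
|Q| = 3376.5 kW = 12155 MJ/h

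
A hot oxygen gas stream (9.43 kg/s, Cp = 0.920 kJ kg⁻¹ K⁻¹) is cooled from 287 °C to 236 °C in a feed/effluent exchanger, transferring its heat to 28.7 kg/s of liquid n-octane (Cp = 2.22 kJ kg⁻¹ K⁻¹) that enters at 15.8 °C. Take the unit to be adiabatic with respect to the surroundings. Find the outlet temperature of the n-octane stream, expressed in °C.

Heat released by hot stream: Q = 9.43 × 0.920 × (287 − 236) = 442.46 kJ/s
Energy balance on cold side (adiabatic exchanger): Q = ṁ_c·Cp_c·(T_c,out − T_c,in)
T_c,out = 15.8 + 442.46/(28.7 × 2.22) = 22.744 °C

T_c,out = 22.7 °C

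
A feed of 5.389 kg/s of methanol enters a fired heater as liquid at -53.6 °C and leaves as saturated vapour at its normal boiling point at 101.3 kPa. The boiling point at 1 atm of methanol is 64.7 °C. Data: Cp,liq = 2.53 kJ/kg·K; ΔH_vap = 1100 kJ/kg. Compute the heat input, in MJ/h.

Q = 27100 MJ/h

liquid -53.6→64.7 °C: 299.3 kJ/kg
vaporisation at 64.7 °C: 1100 kJ/kg
Δh = 299.3 + 1100 = 1399.3 kJ/kg
Q = ṁ·Δh = 5.389 kg/s × 1399.3 kJ/kg = 7540.8 kJ/s
|Q| = 7540.8 kW = 27147 MJ/h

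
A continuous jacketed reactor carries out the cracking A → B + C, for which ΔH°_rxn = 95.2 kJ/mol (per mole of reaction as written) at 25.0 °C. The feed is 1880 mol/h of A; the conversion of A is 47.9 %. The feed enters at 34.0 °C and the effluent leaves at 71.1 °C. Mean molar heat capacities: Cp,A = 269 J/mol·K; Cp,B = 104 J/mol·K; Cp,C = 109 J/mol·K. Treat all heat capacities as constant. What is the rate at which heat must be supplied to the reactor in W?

Extent of reaction ξ = 0.479 × 1880 = 900.52 mol/h
Reaction term: ξ·ΔH°_rxn = 900.52 × 95.2 = 85730 kJ/h
Sensible, feed 34.0→25 °C: -4551.5 kJ/h
Outlet flows (mol/h): A 979.48, B 900.52, C 900.52
Sensible, products 25→71.1 °C: 20989 kJ/h
Q = ΔH = 102170 kJ/h = 28.38 kW
Heat supplied = 28380 W

Q_in = 28400 W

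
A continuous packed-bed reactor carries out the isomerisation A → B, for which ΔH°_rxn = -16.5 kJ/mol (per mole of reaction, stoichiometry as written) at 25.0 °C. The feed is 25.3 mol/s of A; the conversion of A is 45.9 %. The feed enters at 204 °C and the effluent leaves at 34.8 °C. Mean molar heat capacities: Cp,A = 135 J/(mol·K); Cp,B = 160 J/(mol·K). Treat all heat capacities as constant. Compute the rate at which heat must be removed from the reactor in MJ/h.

Q_out = 2760 MJ/h

Extent of reaction ξ = 0.459 × 25.3 = 11.613 mol/s
Reaction term: ξ·ΔH°_rxn = 11.613 × -16.5 = -191.61 kJ/s
Sensible, feed 204→25 °C: -611.37 kJ/s
Outlet flows (mol/s): A 13.687, B 11.613
Sensible, products 25→34.8 °C: 36.317 kJ/s
Q = ΔH = -766.67 kJ/s = -766.67 kW
Heat removed = 2760 MJ/h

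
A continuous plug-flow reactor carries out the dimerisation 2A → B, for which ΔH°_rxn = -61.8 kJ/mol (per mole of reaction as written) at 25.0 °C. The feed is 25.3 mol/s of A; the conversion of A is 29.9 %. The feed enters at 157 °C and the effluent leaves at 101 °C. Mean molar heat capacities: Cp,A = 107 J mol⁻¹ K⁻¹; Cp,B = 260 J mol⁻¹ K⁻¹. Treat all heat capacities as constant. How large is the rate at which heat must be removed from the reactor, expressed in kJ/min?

Q_out = 22300 kJ/min

Extent of reaction ξ = 0.299 × 25.3 / 2 = 3.7824 mol/s
Reaction term: ξ·ΔH°_rxn = 3.7824 × -61.8 = -233.75 kJ/s
Sensible, feed 157→25 °C: -357.34 kJ/s
Outlet flows (mol/s): A 17.735, B 3.7824
Sensible, products 25→101 °C: 218.96 kJ/s
Q = ΔH = -372.12 kJ/s = -372.12 kW
Heat removed = 22327 kJ/min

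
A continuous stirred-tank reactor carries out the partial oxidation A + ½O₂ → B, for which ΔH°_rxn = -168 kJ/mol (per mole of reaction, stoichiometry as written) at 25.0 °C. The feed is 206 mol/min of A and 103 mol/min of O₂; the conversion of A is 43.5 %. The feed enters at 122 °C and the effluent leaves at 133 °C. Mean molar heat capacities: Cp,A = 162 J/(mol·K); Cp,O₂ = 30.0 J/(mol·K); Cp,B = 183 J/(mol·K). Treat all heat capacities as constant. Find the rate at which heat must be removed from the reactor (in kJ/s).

Q_out = 243 kJ/s

Extent of reaction ξ = 0.435 × 206 = 89.61 mol/min
Reaction term: ξ·ΔH°_rxn = 89.61 × -168 = -15054 kJ/min
Sensible, feed 122→25 °C: -3536.8 kJ/min
Outlet flows (mol/min): A 116.39, O₂ 58.195, B 89.61
Sensible, products 25→133 °C: 3996 kJ/min
Q = ΔH = -14595 kJ/min = -243.26 kW
Heat removed = 243.26 kJ/s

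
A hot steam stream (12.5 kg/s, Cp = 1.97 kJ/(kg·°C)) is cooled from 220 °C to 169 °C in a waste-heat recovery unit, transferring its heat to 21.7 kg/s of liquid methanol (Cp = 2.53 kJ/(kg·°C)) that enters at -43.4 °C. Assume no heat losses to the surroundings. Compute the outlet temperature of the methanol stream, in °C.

T_c,out = -20.5 °C

Heat released by hot stream: Q = 12.5 × 1.97 × (220 − 169) = 1255.9 kJ/s
Energy balance on cold side (adiabatic exchanger): Q = ṁ_c·Cp_c·(T_c,out − T_c,in)
T_c,out = -43.4 + 1255.9/(21.7 × 2.53) = -20.525 °C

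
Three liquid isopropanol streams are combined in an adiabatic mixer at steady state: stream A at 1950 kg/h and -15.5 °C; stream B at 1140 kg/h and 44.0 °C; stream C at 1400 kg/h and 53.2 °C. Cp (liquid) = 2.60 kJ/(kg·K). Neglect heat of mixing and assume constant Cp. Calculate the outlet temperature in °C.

T_out = 21.0 °C

Energy balance with Q = 0: Σ ṁᵢCp,ᵢ(T_out − Tᵢ) = 0
Σ ṁᵢCp,ᵢTᵢ = 1950×2.60×-15.5 + 1140×2.60×44.0 + 1400×2.60×53.2 = 245480
Σ ṁᵢCp,ᵢ = 1950×2.60 + 1140×2.60 + 1400×2.60 = 11674
T_out = 245480 / 11674 = 21.028 °C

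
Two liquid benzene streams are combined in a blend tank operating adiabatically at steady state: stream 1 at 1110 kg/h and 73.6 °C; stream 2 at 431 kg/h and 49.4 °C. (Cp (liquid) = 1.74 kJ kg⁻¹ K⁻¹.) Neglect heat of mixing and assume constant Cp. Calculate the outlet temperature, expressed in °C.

T_out = 66.8 °C

Adiabatic, steady state ⇒ Σ ṁᵢCp,ᵢ(T_out − Tᵢ) = 0
Σ ṁᵢCp,ᵢTᵢ = 1110×1.74×73.6 + 431×1.74×49.4 = 179200
Σ ṁᵢCp,ᵢ = 1110×1.74 + 431×1.74 = 2681.3
T_out = 179200 / 2681.3 = 66.832 °C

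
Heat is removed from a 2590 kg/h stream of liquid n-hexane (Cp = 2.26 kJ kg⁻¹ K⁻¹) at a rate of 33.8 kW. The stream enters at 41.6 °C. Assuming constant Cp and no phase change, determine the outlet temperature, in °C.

Q = 33.8 kW = 121680 kJ/h
ΔT = Q/(ṁ·Cp) = 121680/(2590×2.26) = 20.788 K
T_out = 41.6 − 20.788 = 20.812 °C

T_out = 20.8 °C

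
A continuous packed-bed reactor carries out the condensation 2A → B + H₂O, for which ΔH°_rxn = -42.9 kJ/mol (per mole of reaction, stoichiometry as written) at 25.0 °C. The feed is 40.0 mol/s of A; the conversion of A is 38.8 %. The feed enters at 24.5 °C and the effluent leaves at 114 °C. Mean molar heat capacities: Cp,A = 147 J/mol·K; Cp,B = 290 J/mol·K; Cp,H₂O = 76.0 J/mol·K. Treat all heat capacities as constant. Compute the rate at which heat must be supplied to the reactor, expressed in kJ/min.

Q_in = 14600 kJ/min

Extent of reaction ξ = 0.388 × 40.0 / 2 = 7.76 mol/s
Reaction term: ξ·ΔH°_rxn = 7.76 × -42.9 = -332.9 kJ/s
Sensible, feed 24.5→25 °C: 2.94 kJ/s
Outlet flows (mol/s): A 24.48, B 7.76, H₂O 7.76
Sensible, products 25→114 °C: 573.05 kJ/s
Q = ΔH = 243.08 kJ/s = 243.08 kW
Heat supplied = 14585 kJ/min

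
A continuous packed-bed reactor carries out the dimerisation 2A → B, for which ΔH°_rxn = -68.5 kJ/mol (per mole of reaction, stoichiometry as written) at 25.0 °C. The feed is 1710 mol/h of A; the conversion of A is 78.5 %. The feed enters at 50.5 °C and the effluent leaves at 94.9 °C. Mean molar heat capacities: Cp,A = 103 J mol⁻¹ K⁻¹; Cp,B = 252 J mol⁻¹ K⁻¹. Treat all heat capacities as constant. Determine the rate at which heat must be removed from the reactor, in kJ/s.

Q_out = 10.0 kJ/s

Extent of reaction ξ = 0.785 × 1710 / 2 = 671.18 mol/h
Reaction term: ξ·ΔH°_rxn = 671.18 × -68.5 = -45975 kJ/h
Sensible, feed 50.5→25 °C: -4491.3 kJ/h
Outlet flows (mol/h): A 367.65, B 671.18
Sensible, products 25→94.9 °C: 14470 kJ/h
Q = ΔH = -35997 kJ/h = -9.9992 kW
Heat removed = 9.9992 kJ/s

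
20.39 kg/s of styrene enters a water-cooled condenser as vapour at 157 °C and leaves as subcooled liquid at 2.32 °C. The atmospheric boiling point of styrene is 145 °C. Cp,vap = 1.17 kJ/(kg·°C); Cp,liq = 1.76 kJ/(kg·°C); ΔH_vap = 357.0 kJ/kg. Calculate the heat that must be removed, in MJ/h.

vapour 157→145 °C: -14.04 kJ/kg
condensation at 145 °C: -357 kJ/kg
liquid 145→2.32 °C: -251.12 kJ/kg
Δh = -14.04 + -357 + -251.12 = -622.16 kJ/kg
Q = ṁ·Δh = 20.39 kg/s × -622.16 kJ/kg = -12686 kJ/s
|Q| = 12686 kW = 45669 MJ/h

Q_c = 45700 MJ/h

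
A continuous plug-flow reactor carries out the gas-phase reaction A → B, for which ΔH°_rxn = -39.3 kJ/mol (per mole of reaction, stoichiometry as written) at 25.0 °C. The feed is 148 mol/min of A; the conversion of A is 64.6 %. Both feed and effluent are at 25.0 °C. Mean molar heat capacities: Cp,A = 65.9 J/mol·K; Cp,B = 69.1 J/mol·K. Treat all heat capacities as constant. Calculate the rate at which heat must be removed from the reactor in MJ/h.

Extent of reaction ξ = 0.646 × 148 = 95.608 mol/min
Reaction term: ξ·ΔH°_rxn = 95.608 × -39.3 = -3757.4 kJ/min
Q = ΔH = -3757.4 kJ/min = -62.623 kW
Heat removed = 225.44 MJ/h

Q_out = 225 MJ/h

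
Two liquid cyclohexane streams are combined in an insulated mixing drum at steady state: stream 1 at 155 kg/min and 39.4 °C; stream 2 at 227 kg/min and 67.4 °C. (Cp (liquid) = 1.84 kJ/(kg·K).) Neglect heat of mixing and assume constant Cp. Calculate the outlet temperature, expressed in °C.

Adiabatic, steady state ⇒ Σ ṁᵢCp,ᵢ(T_out − Tᵢ) = 0
Σ ṁᵢCp,ᵢTᵢ = 155×1.84×39.4 + 227×1.84×67.4 = 39389
Σ ṁᵢCp,ᵢ = 155×1.84 + 227×1.84 = 702.88
T_out = 39389 / 702.88 = 56.039 °C

T_out = 56.0 °C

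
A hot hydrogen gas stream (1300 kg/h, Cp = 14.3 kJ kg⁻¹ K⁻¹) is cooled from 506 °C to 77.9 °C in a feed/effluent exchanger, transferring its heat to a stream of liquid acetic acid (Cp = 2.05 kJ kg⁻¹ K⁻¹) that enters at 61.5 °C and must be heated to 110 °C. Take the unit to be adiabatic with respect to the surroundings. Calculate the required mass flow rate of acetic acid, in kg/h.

ṁ_c = 80000 kg/h

Heat released by hot stream: Q = 1300 × 14.3 × (506 − 77.9) = 7.9584e+06 kJ/h
Energy balance on cold side (adiabatic exchanger): Q = ṁ_c·Cp_c·(T_c,out − T_c,in)
ṁ_c = 7.9584e+06 / [2.05 × (110 − 61.5)] = 80044 kg/h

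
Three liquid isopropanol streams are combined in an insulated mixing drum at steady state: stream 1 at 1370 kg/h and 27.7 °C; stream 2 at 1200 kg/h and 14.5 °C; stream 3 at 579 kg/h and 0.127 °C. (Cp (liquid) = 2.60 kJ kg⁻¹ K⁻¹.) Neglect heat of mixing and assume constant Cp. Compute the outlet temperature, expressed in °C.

T_out = 17.6 °C

Adiabatic, steady state ⇒ Σ ṁᵢCp,ᵢ(T_out − Tᵢ) = 0
T_out = Σ ṁᵢCp,ᵢTᵢ / Σ ṁᵢCp,ᵢ
      = 144100 / 8187.4 = 17.6 °C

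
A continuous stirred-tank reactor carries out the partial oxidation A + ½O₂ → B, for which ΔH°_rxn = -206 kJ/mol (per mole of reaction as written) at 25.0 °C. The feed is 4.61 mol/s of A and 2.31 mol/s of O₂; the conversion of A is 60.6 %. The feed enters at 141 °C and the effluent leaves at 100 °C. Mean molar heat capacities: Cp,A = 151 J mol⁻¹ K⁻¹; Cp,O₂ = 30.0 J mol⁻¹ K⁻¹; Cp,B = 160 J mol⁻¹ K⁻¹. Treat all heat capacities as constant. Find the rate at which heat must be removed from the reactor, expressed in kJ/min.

Extent of reaction ξ = 0.606 × 4.61 = 2.7937 mol/s
Reaction term: ξ·ΔH°_rxn = 2.7937 × -206 = -575.49 kJ/s
Sensible, feed 141→25 °C: -88.788 kJ/s
Outlet flows (mol/s): A 1.8163, O₂ 0.91317, B 2.7937
Sensible, products 25→100 °C: 56.149 kJ/s
Q = ΔH = -608.13 kJ/s = -608.13 kW
Heat removed = 36488 kJ/min

Q_out = 36500 kJ/min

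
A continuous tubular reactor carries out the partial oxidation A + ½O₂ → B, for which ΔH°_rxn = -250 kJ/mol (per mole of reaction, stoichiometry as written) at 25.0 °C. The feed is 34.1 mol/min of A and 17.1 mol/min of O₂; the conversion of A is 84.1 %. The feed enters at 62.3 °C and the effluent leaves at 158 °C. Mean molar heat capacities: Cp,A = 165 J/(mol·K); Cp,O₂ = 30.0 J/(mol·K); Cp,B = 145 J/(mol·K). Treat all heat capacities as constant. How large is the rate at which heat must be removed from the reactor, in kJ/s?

Extent of reaction ξ = 0.841 × 34.1 = 28.678 mol/min
Reaction term: ξ·ΔH°_rxn = 28.678 × -250 = -7169.5 kJ/min
Sensible, feed 62.3→25 °C: -229 kJ/min
Outlet flows (mol/min): A 5.4219, O₂ 2.761, B 28.678
Sensible, products 25→158 °C: 683.06 kJ/min
Q = ΔH = -6715.5 kJ/min = -111.92 kW
Heat removed = 111.92 kJ/s

Q_out = 112 kJ/s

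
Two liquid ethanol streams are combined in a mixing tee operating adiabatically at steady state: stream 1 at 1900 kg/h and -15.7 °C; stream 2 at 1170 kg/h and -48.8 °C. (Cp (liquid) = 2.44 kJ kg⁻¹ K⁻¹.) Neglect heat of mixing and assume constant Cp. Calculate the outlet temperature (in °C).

Energy balance with Q = 0: Σ ṁᵢCp,ᵢ(T_out − Tᵢ) = 0
T_out = Σ ṁᵢCp,ᵢTᵢ / Σ ṁᵢCp,ᵢ
      = -212100 / 7490.8 = -28.315 °C

T_out = -28.3 °C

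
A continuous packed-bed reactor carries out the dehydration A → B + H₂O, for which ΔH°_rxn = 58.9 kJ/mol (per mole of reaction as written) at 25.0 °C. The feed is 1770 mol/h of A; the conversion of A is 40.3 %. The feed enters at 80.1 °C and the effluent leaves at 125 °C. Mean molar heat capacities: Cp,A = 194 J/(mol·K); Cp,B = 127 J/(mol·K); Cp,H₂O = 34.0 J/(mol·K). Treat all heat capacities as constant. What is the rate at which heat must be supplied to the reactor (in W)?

Q_in = 15300 W

Extent of reaction ξ = 0.403 × 1770 = 713.31 mol/h
Reaction term: ξ·ΔH°_rxn = 713.31 × 58.9 = 42014 kJ/h
Sensible, feed 80.1→25 °C: -18920 kJ/h
Outlet flows (mol/h): A 1056.7, B 713.31, H₂O 713.31
Sensible, products 25→125 °C: 31984 kJ/h
Q = ΔH = 55078 kJ/h = 15.299 kW
Heat supplied = 15299 W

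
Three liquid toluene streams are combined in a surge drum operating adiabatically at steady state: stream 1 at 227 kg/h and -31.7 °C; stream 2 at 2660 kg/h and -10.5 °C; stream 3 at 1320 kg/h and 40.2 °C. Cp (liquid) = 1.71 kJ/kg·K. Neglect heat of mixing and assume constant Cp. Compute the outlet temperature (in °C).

Adiabatic, steady state ⇒ Σ ṁᵢCp,ᵢ(T_out − Tᵢ) = 0
T_out = Σ ṁᵢCp,ᵢTᵢ / Σ ṁᵢCp,ᵢ
      = 30674 / 7194 = 4.2639 °C

T_out = 4.26 °C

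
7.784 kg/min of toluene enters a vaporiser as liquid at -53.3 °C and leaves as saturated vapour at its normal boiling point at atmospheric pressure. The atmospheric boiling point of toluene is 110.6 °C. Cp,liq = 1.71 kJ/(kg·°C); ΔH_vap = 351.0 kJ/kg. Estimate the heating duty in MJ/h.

liquid -53.3→110.6 °C: 280.27 kJ/kg
vaporisation at 110.6 °C: 351 kJ/kg
Δh = 280.27 + 351 = 631.27 kJ/kg
Q = ṁ·Δh = 7.784 kg/min × 631.27 kJ/kg = 4913.8 kJ/min
|Q| = 81.897 kW = 294.83 MJ/h

Q = 295 MJ/h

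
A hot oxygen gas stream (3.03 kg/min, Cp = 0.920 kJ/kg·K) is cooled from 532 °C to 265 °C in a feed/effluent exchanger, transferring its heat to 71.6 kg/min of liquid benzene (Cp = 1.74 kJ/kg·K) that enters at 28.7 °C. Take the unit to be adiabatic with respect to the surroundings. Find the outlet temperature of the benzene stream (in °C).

Heat released by hot stream: Q = 3.03 × 0.920 × (532 − 265) = 744.29 kJ/min
Energy balance on cold side (adiabatic exchanger): Q = ṁ_c·Cp_c·(T_c,out − T_c,in)
T_c,out = 28.7 + 744.29/(71.6 × 1.74) = 34.674 °C

T_c,out = 34.7 °C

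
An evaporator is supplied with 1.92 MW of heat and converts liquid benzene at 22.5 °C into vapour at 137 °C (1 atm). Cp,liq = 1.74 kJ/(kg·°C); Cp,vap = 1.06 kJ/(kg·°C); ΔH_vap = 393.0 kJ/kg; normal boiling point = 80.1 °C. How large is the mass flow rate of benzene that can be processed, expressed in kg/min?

Δh = 1.74×(80.1−22.5) + 393.0 + 1.06×(137−80.1) = 553.54 kJ/kg
Q = 1.92 MW = 1920 kJ/s = 115200 kJ/min
ṁ = Q/Δh = 115200 / 553.54 = 208.12 kg/min

ṁ = 208 kg/min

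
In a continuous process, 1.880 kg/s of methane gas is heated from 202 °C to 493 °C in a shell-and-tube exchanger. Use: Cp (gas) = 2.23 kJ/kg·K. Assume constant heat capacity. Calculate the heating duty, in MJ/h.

Q = ṁ·Cp·ΔT = 1.880 × 2.23 × (493 − 202) = 1220 kJ/s
Heating duty = 4392 MJ/h

Q = 4390 MJ/h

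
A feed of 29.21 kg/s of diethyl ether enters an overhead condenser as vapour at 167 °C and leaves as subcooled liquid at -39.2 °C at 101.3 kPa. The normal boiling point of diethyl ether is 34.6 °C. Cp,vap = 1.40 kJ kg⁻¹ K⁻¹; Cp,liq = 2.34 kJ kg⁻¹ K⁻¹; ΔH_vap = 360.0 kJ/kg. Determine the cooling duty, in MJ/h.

vapour 167→34.6 °C: -185.36 kJ/kg
condensation at 34.6 °C: -360 kJ/kg
liquid 34.6→-39.2 °C: -172.69 kJ/kg
Δh = -185.36 + -360 + -172.69 = -718.05 kJ/kg
Q = ṁ·Δh = 29.21 kg/s × -718.05 kJ/kg = -20974 kJ/s
|Q| = 20974 kW = 75507 MJ/h

Q_c = 75500 MJ/h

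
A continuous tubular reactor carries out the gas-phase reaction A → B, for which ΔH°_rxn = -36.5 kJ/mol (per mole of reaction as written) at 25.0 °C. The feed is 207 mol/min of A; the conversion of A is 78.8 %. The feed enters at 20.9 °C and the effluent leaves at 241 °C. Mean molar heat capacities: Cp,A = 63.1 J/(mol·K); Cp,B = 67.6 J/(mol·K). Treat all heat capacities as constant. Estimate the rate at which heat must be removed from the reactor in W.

Q_out = 48700 W

Extent of reaction ξ = 0.788 × 207 = 163.12 mol/min
Reaction term: ξ·ΔH°_rxn = 163.12 × -36.5 = -5953.7 kJ/min
Sensible, feed 20.9→25 °C: 53.553 kJ/min
Outlet flows (mol/min): A 43.884, B 163.12
Sensible, products 25→241 °C: 2979.9 kJ/min
Q = ΔH = -2920.3 kJ/min = -48.672 kW
Heat removed = 48672 W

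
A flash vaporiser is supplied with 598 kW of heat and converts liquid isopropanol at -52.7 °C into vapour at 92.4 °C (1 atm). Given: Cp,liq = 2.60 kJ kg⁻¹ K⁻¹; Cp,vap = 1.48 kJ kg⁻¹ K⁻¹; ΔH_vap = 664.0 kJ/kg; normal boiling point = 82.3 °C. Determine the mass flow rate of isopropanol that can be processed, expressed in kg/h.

Δh = 2.60×(82.3−-52.7) + 664.0 + 1.48×(92.4−82.3) = 1029.9 kJ/kg
Q = 598 kW = 598 kJ/s = 2.1528e+06 kJ/h
ṁ = Q/Δh = 2.1528e+06 / 1029.9 = 2090.2 kg/h

ṁ = 2090 kg/h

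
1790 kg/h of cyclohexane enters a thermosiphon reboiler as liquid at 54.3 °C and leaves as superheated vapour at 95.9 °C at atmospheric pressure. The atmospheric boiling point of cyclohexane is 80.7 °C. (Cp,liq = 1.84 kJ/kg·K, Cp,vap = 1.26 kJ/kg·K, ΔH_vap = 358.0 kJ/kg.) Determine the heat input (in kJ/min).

liquid 54.3→80.7 °C: 48.576 kJ/kg
vaporisation at 80.7 °C: 358 kJ/kg
vapour 80.7→95.9 °C: 19.152 kJ/kg
Δh = 48.576 + 358 + 19.152 = 425.73 kJ/kg
Q = ṁ·Δh = 1790 kg/h × 425.73 kJ/kg = 762050 kJ/h
|Q| = 211.68 kW = 12701 kJ/min

Q = 12700 kJ/min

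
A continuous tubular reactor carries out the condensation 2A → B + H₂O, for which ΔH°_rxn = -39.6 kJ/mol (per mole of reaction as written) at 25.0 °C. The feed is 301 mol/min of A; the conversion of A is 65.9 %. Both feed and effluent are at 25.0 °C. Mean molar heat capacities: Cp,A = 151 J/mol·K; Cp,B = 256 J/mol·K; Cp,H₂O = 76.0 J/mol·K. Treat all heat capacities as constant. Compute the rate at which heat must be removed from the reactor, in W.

Q_out = 65500 W

Extent of reaction ξ = 0.659 × 301 / 2 = 99.18 mol/min
Reaction term: ξ·ΔH°_rxn = 99.18 × -39.6 = -3927.5 kJ/min
Q = ΔH = -3927.5 kJ/min = -65.458 kW
Heat removed = 65458 W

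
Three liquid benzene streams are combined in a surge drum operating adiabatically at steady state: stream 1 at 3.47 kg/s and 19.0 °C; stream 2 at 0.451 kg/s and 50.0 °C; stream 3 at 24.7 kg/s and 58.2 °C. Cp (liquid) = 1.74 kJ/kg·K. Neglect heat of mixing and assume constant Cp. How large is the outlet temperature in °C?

T_out = 53.3 °C

Energy balance with Q = 0: Σ ṁᵢCp,ᵢ(T_out − Tᵢ) = 0
T_out = Σ ṁᵢCp,ᵢTᵢ / Σ ṁᵢCp,ᵢ
      = 2655.3 / 49.801 = 53.318 °C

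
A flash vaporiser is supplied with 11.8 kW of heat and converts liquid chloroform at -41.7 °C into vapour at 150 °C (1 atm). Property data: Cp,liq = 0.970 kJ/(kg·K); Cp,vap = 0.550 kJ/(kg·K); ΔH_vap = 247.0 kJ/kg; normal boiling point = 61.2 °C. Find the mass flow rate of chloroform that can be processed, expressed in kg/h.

ṁ = 107 kg/h

Δh = 0.970×(61.2−-41.7) + 247.0 + 0.550×(150−61.2) = 395.65 kJ/kg
Q = 11.8 kW = 11.8 kJ/s = 42480 kJ/h
ṁ = Q/Δh = 42480 / 395.65 = 107.37 kg/h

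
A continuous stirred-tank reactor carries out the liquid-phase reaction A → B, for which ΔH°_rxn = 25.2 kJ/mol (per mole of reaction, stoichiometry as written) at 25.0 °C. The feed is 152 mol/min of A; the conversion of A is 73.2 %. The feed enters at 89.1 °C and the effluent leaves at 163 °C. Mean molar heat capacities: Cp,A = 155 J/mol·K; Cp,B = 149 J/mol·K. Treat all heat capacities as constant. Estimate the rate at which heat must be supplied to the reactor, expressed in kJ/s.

Q_in = 74.2 kJ/s

Extent of reaction ξ = 0.732 × 152 = 111.26 mol/min
Reaction term: ξ·ΔH°_rxn = 111.26 × 25.2 = 2803.9 kJ/min
Sensible, feed 89.1→25 °C: -1510.2 kJ/min
Outlet flows (mol/min): A 40.736, B 111.26
Sensible, products 25→163 °C: 3159.2 kJ/min
Q = ΔH = 4452.8 kJ/min = 74.214 kW
Heat supplied = 74.214 kJ/s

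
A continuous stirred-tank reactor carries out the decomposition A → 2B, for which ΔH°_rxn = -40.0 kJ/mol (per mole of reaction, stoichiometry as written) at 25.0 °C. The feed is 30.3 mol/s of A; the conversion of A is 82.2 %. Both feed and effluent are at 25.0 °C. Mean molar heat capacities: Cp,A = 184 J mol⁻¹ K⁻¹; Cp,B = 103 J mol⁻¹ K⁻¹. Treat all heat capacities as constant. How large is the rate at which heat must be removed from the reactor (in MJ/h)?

Extent of reaction ξ = 0.822 × 30.3 = 24.907 mol/s
Reaction term: ξ·ΔH°_rxn = 24.907 × -40.0 = -996.26 kJ/s
Q = ΔH = -996.26 kJ/s = -996.26 kW
Heat removed = 3586.6 MJ/h

Q_out = 3590 MJ/h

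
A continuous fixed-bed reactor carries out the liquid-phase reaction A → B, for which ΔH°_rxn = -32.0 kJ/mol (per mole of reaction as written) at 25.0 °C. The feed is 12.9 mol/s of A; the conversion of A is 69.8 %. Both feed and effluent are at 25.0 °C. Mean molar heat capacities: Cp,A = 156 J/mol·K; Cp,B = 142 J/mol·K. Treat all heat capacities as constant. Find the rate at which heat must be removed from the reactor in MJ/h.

Extent of reaction ξ = 0.698 × 12.9 = 9.0042 mol/s
Reaction term: ξ·ΔH°_rxn = 9.0042 × -32.0 = -288.13 kJ/s
Q = ΔH = -288.13 kJ/s = -288.13 kW
Heat removed = 1037.3 MJ/h

Q_out = 1040 MJ/h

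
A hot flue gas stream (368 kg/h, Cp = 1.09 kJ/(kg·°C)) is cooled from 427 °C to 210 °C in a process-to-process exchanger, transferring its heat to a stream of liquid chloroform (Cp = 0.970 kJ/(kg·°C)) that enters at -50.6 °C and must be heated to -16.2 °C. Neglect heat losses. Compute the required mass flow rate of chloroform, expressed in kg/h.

ṁ_c = 2610 kg/h

Heat released by hot stream: Q = 368 × 1.09 × (427 − 210) = 87043 kJ/h
Energy balance on cold side (adiabatic exchanger): Q = ṁ_c·Cp_c·(T_c,out − T_c,in)
ṁ_c = 87043 / [0.970 × (-16.2 − -50.6)] = 2608.6 kg/h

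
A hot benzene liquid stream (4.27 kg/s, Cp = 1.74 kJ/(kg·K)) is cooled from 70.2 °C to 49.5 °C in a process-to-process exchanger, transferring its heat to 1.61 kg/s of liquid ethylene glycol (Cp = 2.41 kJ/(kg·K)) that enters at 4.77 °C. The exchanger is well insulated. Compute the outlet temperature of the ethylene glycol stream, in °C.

Heat released by hot stream: Q = 4.27 × 1.74 × (70.2 − 49.5) = 153.8 kJ/s
Energy balance on cold side (adiabatic exchanger): Q = ṁ_c·Cp_c·(T_c,out − T_c,in)
T_c,out = 4.77 + 153.8/(1.61 × 2.41) = 44.407 °C

T_c,out = 44.4 °C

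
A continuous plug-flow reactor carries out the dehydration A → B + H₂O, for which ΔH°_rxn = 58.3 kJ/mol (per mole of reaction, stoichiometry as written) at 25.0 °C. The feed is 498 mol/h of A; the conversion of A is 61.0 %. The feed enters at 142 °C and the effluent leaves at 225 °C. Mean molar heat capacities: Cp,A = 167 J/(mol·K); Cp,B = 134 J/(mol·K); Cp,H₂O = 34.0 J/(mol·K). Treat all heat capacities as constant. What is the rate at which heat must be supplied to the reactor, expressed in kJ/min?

Extent of reaction ξ = 0.610 × 498 = 303.78 mol/h
Reaction term: ξ·ΔH°_rxn = 303.78 × 58.3 = 17710 kJ/h
Sensible, feed 142→25 °C: -9730.4 kJ/h
Outlet flows (mol/h): A 194.22, B 303.78, H₂O 303.78
Sensible, products 25→225 °C: 16694 kJ/h
Q = ΔH = 24674 kJ/h = 6.8539 kW
Heat supplied = 411.23 kJ/min

Q_in = 411 kJ/min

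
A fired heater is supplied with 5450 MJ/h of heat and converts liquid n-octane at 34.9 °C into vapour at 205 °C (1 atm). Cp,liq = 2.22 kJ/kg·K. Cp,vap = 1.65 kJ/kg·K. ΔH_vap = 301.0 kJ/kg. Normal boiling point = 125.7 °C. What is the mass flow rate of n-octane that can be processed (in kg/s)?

ṁ = 2.39 kg/s

Δh = 2.22×(125.7−34.9) + 301.0 + 1.65×(205−125.7) = 633.42 kJ/kg
Q = 5450 MJ/h = 1513.9 kJ/s = 1513.9 kJ/s
ṁ = Q/Δh = 1513.9 / 633.42 = 2.39 kg/s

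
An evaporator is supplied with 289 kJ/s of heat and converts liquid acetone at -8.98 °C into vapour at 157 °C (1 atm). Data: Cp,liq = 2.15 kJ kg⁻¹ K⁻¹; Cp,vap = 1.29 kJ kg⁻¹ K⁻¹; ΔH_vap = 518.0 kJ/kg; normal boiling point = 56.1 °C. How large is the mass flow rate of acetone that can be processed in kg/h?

Δh = 2.15×(56.1−-8.98) + 518.0 + 1.29×(157−56.1) = 788.08 kJ/kg
Q = 289 kJ/s = 289 kJ/s = 1.0404e+06 kJ/h
ṁ = Q/Δh = 1.0404e+06 / 788.08 = 1320.2 kg/h

ṁ = 1320 kg/h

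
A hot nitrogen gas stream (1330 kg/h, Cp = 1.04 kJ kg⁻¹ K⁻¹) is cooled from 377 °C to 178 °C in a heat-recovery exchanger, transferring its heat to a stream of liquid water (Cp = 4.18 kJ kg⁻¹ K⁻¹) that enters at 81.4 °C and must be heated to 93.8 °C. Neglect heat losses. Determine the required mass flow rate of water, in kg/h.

ṁ_c = 5310 kg/h

Heat released by hot stream: Q = 1330 × 1.04 × (377 − 178) = 275260 kJ/h
Energy balance on cold side (adiabatic exchanger): Q = ṁ_c·Cp_c·(T_c,out − T_c,in)
ṁ_c = 275260 / [4.18 × (93.8 − 81.4)] = 5310.6 kg/h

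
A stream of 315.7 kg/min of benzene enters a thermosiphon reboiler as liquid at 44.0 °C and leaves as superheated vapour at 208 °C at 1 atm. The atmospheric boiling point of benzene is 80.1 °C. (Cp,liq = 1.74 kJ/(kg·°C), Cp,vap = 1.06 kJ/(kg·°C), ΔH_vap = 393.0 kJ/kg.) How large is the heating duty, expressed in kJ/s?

Q = 3110 kJ/s

liquid 44.0→80.1 °C: 62.814 kJ/kg
vaporisation at 80.1 °C: 393 kJ/kg
vapour 80.1→208 °C: 135.57 kJ/kg
Δh = 62.814 + 393 + 135.57 = 591.39 kJ/kg
Q = ṁ·Δh = 315.7 kg/min × 591.39 kJ/kg = 186700 kJ/min
|Q| = 3111.7 kW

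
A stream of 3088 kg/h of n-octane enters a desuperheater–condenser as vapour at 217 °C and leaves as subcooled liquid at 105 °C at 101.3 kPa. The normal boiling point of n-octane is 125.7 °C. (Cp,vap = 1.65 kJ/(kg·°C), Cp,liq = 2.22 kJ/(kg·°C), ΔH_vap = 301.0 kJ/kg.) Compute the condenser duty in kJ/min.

Q_c = 25600 kJ/min

vapour 217→125.7 °C: -150.64 kJ/kg
condensation at 125.7 °C: -301 kJ/kg
liquid 125.7→105 °C: -45.954 kJ/kg
Δh = -150.64 + -301 + -45.954 = -497.6 kJ/kg
Q = ṁ·Δh = 3088 kg/h × -497.6 kJ/kg = -1.5366e+06 kJ/h
|Q| = 426.83 kW = 25610 kJ/min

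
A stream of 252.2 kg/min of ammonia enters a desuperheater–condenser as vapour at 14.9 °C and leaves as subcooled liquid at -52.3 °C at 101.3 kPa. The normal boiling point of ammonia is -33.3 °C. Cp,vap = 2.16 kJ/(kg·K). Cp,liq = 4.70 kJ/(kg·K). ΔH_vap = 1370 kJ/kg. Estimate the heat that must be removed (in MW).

Q_c = 6.57 MW

vapour 14.9→-33.3 °C: -104.11 kJ/kg
condensation at -33.3 °C: -1370 kJ/kg
liquid -33.3→-52.3 °C: -89.3 kJ/kg
Δh = -104.11 + -1370 + -89.3 = -1563.4 kJ/kg
Q = ṁ·Δh = 252.2 kg/min × -1563.4 kJ/kg = -394290 kJ/min
|Q| = 6571.5 kW = 6.5715 MW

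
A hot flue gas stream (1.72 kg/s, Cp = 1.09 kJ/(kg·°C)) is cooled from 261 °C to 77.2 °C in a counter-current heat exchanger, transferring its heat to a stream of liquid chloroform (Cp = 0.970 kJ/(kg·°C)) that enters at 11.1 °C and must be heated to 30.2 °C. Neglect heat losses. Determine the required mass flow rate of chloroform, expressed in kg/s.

Heat released by hot stream: Q = 1.72 × 1.09 × (261 − 77.2) = 344.59 kJ/s
Energy balance on cold side (adiabatic exchanger): Q = ṁ_c·Cp_c·(T_c,out − T_c,in)
ṁ_c = 344.59 / [0.970 × (30.2 − 11.1)] = 18.599 kg/s

ṁ_c = 18.6 kg/s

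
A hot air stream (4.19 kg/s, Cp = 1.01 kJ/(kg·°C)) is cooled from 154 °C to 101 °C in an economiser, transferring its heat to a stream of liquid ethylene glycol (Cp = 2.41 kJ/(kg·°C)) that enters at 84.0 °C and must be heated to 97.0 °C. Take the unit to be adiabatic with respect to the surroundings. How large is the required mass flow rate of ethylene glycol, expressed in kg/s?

ṁ_c = 7.16 kg/s

Heat released by hot stream: Q = 4.19 × 1.01 × (154 − 101) = 224.29 kJ/s
Energy balance on cold side (adiabatic exchanger): Q = ṁ_c·Cp_c·(T_c,out − T_c,in)
ṁ_c = 224.29 / [2.41 × (97.0 − 84.0)] = 7.159 kg/s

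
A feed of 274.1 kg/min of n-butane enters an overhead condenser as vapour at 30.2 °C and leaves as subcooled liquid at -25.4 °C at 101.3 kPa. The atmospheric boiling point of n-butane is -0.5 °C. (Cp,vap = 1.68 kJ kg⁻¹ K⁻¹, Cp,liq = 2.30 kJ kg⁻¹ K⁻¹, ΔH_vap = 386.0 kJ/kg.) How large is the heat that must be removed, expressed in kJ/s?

Q_c = 2260 kJ/s

vapour 30.2→-0.5 °C: -51.576 kJ/kg
condensation at -0.5 °C: -386 kJ/kg
liquid -0.5→-25.4 °C: -57.27 kJ/kg
Δh = -51.576 + -386 + -57.27 = -494.85 kJ/kg
Q = ṁ·Δh = 274.1 kg/min × -494.85 kJ/kg = -135640 kJ/min
|Q| = 2260.6 kW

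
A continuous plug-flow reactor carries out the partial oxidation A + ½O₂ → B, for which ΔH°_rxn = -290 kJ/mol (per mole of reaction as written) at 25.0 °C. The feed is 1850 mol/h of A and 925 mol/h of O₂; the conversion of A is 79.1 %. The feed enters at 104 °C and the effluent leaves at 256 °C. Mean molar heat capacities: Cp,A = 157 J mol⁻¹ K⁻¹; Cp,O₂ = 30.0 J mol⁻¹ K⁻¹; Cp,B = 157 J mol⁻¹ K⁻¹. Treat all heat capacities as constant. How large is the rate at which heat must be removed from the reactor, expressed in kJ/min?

Q_out = 6350 kJ/min

Extent of reaction ξ = 0.791 × 1850 = 1463.4 mol/h
Reaction term: ξ·ΔH°_rxn = 1463.4 × -290 = -424370 kJ/h
Sensible, feed 104→25 °C: -25138 kJ/h
Outlet flows (mol/h): A 386.65, O₂ 193.32, B 1463.4
Sensible, products 25→256 °C: 68434 kJ/h
Q = ΔH = -381080 kJ/h = -105.85 kW
Heat removed = 6351.3 kJ/min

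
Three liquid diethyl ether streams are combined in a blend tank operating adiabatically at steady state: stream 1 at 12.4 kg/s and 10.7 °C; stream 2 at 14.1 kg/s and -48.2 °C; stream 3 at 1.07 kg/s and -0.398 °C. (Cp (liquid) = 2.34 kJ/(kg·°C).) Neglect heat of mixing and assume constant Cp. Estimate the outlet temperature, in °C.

Energy balance with Q = 0: Σ ṁᵢCp,ᵢ(T_out − Tᵢ) = 0
T_out = Σ ṁᵢCp,ᵢTᵢ / Σ ṁᵢCp,ᵢ
      = -1280.8 / 64.514 = -19.854 °C

T_out = -19.9 °C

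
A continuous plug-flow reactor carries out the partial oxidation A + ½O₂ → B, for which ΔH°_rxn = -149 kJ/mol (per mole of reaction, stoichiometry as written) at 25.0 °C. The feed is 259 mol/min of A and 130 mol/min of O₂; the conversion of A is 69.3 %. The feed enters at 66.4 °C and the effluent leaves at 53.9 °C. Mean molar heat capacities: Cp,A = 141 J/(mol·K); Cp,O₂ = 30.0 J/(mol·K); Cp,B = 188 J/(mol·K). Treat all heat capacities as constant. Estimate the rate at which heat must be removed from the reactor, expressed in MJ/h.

Q_out = 1620 MJ/h

Extent of reaction ξ = 0.693 × 259 = 179.49 mol/min
Reaction term: ξ·ΔH°_rxn = 179.49 × -149 = -26744 kJ/min
Sensible, feed 66.4→25 °C: -1673.3 kJ/min
Outlet flows (mol/min): A 79.513, O₂ 40.257, B 179.49
Sensible, products 25→53.9 °C: 1334.1 kJ/min
Q = ΔH = -27083 kJ/min = -451.38 kW
Heat removed = 1625 MJ/h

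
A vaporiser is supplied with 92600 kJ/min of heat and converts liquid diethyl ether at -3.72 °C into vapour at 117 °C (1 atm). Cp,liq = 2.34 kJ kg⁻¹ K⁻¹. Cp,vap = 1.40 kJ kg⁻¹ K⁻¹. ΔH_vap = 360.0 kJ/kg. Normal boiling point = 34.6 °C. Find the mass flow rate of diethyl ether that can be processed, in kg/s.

ṁ = 2.73 kg/s

Δh = 2.34×(34.6−-3.72) + 360.0 + 1.40×(117−34.6) = 565.03 kJ/kg
Q = 92600 kJ/min = 1543.3 kJ/s = 1543.3 kJ/s
ṁ = Q/Δh = 1543.3 / 565.03 = 2.7314 kg/s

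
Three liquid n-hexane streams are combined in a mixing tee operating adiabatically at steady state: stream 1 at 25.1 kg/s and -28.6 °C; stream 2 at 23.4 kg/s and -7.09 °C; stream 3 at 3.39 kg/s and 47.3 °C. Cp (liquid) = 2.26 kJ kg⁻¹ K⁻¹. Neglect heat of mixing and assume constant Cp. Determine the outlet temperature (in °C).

No heat crosses the boundary, so H_out = H_in.
T_out = Σ ṁᵢCp,ᵢTᵢ / Σ ṁᵢCp,ᵢ
      = -1634.9 / 117.27 = -13.941 °C

T_out = -13.9 °C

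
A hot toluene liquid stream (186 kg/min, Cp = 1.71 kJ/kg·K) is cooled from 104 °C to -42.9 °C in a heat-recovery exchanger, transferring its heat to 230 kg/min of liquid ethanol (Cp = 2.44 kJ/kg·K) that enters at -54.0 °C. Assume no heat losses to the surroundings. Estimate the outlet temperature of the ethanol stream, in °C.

T_c,out = 29.3 °C

Heat released by hot stream: Q = 186 × 1.71 × (104 − -42.9) = 46723 kJ/min
Energy balance on cold side (adiabatic exchanger): Q = ṁ_c·Cp_c·(T_c,out − T_c,in)
T_c,out = -54.0 + 46723/(230 × 2.44) = 29.256 °C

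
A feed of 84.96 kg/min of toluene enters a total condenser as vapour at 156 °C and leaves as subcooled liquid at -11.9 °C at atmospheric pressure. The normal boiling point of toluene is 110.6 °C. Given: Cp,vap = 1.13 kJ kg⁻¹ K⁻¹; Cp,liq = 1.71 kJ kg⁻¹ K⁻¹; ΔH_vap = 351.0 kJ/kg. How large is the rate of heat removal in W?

vapour 156→110.6 °C: -51.302 kJ/kg
condensation at 110.6 °C: -351 kJ/kg
liquid 110.6→-11.9 °C: -209.47 kJ/kg
Δh = -51.302 + -351 + -209.47 = -611.78 kJ/kg
Q = ṁ·Δh = 84.96 kg/min × -611.78 kJ/kg = -51977 kJ/min
|Q| = 866.28 kW = 866280 W

Q_c = 866000 W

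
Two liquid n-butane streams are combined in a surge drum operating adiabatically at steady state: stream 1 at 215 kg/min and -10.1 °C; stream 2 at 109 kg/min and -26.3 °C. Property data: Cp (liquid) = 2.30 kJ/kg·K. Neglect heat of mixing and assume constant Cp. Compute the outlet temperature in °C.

Adiabatic, steady state ⇒ Σ ṁᵢCp,ᵢ(T_out − Tᵢ) = 0
T_out = Σ ṁᵢCp,ᵢTᵢ / Σ ṁᵢCp,ᵢ
      = -11588 / 745.2 = -15.55 °C

T_out = -15.5 °C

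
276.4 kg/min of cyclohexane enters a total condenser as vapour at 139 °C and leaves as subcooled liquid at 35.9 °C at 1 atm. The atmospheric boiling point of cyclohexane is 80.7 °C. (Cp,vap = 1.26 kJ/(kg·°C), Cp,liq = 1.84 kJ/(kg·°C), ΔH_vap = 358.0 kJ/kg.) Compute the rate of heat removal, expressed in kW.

Q_c = 2370 kW

vapour 139→80.7 °C: -73.458 kJ/kg
condensation at 80.7 °C: -358 kJ/kg
liquid 80.7→35.9 °C: -82.432 kJ/kg
Δh = -73.458 + -358 + -82.432 = -513.89 kJ/kg
Q = ṁ·Δh = 276.4 kg/min × -513.89 kJ/kg = -142040 kJ/min
|Q| = 2367.3 kW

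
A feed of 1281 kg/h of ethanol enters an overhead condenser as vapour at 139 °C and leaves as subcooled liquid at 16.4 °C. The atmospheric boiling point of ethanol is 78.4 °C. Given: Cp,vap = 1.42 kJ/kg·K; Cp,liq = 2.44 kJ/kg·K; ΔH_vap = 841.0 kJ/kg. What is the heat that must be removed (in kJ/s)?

vapour 139→78.4 °C: -86.052 kJ/kg
condensation at 78.4 °C: -841 kJ/kg
liquid 78.4→16.4 °C: -151.28 kJ/kg
Δh = -86.052 + -841 + -151.28 = -1078.3 kJ/kg
Q = ṁ·Δh = 1281 kg/h × -1078.3 kJ/kg = -1.3813e+06 kJ/h
|Q| = 383.71 kW

Q_c = 384 kJ/s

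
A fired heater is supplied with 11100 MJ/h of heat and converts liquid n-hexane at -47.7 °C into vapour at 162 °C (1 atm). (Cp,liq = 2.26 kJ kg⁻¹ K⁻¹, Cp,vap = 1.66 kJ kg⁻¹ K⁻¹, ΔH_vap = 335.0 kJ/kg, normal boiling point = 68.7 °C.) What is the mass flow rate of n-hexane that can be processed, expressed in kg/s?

ṁ = 4.10 kg/s

Δh = 2.26×(68.7−-47.7) + 335.0 + 1.66×(162−68.7) = 752.94 kJ/kg
Q = 11100 MJ/h = 3083.3 kJ/s = 3083.3 kJ/s
ṁ = Q/Δh = 3083.3 / 752.94 = 4.095 kg/s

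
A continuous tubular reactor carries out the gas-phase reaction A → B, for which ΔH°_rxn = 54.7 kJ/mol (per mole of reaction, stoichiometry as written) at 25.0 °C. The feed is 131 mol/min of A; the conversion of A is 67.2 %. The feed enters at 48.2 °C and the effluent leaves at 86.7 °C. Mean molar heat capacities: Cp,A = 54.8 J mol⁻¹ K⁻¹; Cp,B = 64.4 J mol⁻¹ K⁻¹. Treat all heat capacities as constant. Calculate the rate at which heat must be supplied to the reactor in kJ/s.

Q_in = 85.7 kJ/s

Extent of reaction ξ = 0.672 × 131 = 88.032 mol/min
Reaction term: ξ·ΔH°_rxn = 88.032 × 54.7 = 4815.4 kJ/min
Sensible, feed 48.2→25 °C: -166.55 kJ/min
Outlet flows (mol/min): A 42.968, B 88.032
Sensible, products 25→86.7 °C: 495.08 kJ/min
Q = ΔH = 5143.9 kJ/min = 85.731 kW
Heat supplied = 85.731 kJ/s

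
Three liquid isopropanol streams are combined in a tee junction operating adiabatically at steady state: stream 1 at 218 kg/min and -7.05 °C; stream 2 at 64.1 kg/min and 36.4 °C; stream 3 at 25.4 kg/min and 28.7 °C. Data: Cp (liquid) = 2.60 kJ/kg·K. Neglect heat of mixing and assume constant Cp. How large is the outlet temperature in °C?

Energy balance with Q = 0: Σ ṁᵢCp,ᵢ(T_out − Tᵢ) = 0
Σ ṁᵢCp,ᵢTᵢ = 218×2.60×-7.05 + 64.1×2.60×36.4 + 25.4×2.60×28.7 = 3965.8
Σ ṁᵢCp,ᵢ = 218×2.60 + 64.1×2.60 + 25.4×2.60 = 799.5
T_out = 3965.8 / 799.5 = 4.9604 °C

T_out = 4.96 °C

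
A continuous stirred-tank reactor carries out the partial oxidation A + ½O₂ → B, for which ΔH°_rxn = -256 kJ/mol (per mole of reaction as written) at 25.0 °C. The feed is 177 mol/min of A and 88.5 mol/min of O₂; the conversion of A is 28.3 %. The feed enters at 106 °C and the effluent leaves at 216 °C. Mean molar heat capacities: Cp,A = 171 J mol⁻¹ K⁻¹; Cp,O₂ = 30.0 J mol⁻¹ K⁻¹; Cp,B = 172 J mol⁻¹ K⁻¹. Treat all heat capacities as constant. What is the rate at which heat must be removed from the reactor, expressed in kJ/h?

Q_out = 560000 kJ/h

Extent of reaction ξ = 0.283 × 177 = 50.091 mol/min
Reaction term: ξ·ΔH°_rxn = 50.091 × -256 = -12823 kJ/min
Sensible, feed 106→25 °C: -2666.7 kJ/min
Outlet flows (mol/min): A 126.91, O₂ 63.455, B 50.091
Sensible, products 25→216 °C: 6154.2 kJ/min
Q = ΔH = -9335.8 kJ/min = -155.6 kW
Heat removed = 560150 kJ/h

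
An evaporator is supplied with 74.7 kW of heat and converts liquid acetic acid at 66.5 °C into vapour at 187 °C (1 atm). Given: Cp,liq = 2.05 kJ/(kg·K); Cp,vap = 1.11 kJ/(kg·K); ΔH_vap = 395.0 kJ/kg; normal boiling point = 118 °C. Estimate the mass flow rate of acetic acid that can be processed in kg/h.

ṁ = 466 kg/h

Δh = 2.05×(118−66.5) + 395.0 + 1.11×(187−118) = 577.16 kJ/kg
Q = 74.7 kW = 74.7 kJ/s = 268920 kJ/h
ṁ = Q/Δh = 268920 / 577.16 = 465.93 kg/h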